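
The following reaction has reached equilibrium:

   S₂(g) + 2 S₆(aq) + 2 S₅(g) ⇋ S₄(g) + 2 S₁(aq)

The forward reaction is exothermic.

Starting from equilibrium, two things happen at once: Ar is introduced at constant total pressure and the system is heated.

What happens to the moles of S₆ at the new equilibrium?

increases

Adding inert gas at constant total pressure expands the volume and lowers every reacting partial pressure. With Δn_gas = 1 − 3 = -2, Q moves away from K toward the side with fewer gas moles, so the system shifts toward the side with more gas moles — to the left.
The forward reaction is exothermic. Raising T favours the endothermic direction — shift to the left.
The net shift is to the left. S₆ is a reactant, so its amount increases.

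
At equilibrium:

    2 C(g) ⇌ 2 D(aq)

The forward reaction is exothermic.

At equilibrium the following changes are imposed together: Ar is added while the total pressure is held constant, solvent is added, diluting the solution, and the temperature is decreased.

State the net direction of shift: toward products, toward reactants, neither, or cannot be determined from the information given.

cannot be determined

Adding inert gas at constant total pressure expands the volume and lowers every reacting partial pressure. With Δn_gas = 0 − 2 = -2, Q moves away from K toward the side with fewer gas moles, so the system shifts toward the side with more gas moles — to the left.
Dilution lowers every aqueous concentration by the same factor. Δn_aq = 2 − 0 = +2, so the system shifts toward the side with more dissolved moles — to the right.
The forward reaction is exothermic. Lowering T favours the exothermic direction — shift to the right.
The individual effects push in opposite directions; without quantitative information the net direction cannot be determined.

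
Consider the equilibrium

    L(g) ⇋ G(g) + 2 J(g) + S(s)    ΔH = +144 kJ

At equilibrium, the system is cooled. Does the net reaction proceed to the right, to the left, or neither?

The forward reaction is endothermic. Lowering T favours the exothermic direction — shift to the left.

left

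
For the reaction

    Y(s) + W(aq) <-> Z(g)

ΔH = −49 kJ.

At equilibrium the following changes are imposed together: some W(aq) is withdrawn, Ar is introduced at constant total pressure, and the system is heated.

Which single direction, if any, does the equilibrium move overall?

Removing W (aq), a reactant, drives the reaction to the left.
Adding inert gas at constant total pressure expands the volume and lowers every reacting partial pressure. With Δn_gas = 1 − 0 = +1, Q moves away from K toward the side with fewer gas moles, so the system shifts toward the side with more gas moles — to the right.
The forward reaction is exothermic. Raising T favours the endothermic direction — shift to the left.
The individual effects push in opposite directions; without quantitative information the net direction cannot be determined.

cannot be determined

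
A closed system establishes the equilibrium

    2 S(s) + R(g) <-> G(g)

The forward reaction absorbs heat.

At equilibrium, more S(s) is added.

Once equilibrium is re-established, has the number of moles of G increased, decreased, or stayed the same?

unchanged

S is a pure solid; its activity is 1 regardless of amount, so Q is unaffected — no shift from this change.
No net shift occurs, so the amount of G is unchanged.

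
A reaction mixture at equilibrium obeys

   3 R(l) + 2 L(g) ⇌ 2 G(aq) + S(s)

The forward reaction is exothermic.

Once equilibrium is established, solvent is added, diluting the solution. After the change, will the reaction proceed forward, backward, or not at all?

Dilution lowers every aqueous concentration by the same factor. Δn_aq = 2 − 0 = +2, so the system shifts toward the side with more dissolved moles — to the right.

right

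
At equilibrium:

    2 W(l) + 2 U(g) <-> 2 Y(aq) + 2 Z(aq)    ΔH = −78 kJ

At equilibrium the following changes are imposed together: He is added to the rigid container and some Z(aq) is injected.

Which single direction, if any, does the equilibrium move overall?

At constant volume, adding an inert gas leaves every reacting species' partial pressure unchanged, so Q is unchanged — no shift from this change.
Adding Z (aq), a product, drives the reaction to the left.
Only the nonzero effect(s) matter; the net shift is to the left.

left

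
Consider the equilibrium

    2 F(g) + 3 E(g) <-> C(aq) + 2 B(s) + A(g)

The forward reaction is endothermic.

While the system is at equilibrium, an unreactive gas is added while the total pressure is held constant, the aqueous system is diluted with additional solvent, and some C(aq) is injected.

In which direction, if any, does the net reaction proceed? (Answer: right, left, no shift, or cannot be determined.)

Adding inert gas at constant total pressure expands the volume and lowers every reacting partial pressure. With Δn_gas = 1 − 5 = -4, Q moves away from K toward the side with fewer gas moles, so the system shifts toward the side with more gas moles — to the left.
Dilution lowers every aqueous concentration by the same factor. Δn_aq = 1 − 0 = +1, so the system shifts toward the side with more dissolved moles — to the right.
Adding C (aq), a product, drives the reaction to the left.
The individual effects push in opposite directions; without quantitative information the net direction cannot be determined.

cannot be determined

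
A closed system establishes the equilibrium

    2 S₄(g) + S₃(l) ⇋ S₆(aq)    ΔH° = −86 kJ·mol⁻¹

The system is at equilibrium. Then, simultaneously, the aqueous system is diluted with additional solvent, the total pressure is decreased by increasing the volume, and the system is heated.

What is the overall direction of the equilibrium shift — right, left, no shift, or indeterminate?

Dilution lowers every aqueous concentration by the same factor. Δn_aq = 1 − 0 = +1, so the system shifts toward the side with more dissolved moles — to the right.
Gas moles: reactants 2, products 0 (Δn_gas = -2). Expansion shifts the system toward the side with more moles of gas — to the left.
The forward reaction is exothermic. Raising T favours the endothermic direction — shift to the left.
The individual effects push in opposite directions; without quantitative information the net direction cannot be determined.

cannot be determined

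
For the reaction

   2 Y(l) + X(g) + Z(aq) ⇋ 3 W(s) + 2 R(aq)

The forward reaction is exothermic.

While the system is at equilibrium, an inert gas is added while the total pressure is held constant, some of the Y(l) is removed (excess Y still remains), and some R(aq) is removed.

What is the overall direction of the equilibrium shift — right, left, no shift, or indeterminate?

cannot be determined

Adding inert gas at constant total pressure expands the volume and lowers every reacting partial pressure. With Δn_gas = 0 − 1 = -1, Q moves away from K toward the side with fewer gas moles, so the system shifts toward the side with more gas moles — to the left.
Y is a pure liquid; its activity is 1 regardless of amount, so Q is unaffected — no shift from this change.
Removing R (aq), a product, drives the reaction to the right.
The individual effects push in opposite directions; without quantitative information the net direction cannot be determined.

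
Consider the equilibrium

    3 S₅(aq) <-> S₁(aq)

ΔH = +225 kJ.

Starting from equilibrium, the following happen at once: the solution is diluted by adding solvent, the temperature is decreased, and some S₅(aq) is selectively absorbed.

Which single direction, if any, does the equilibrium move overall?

left

Dilution lowers every aqueous concentration by the same factor. Δn_aq = 1 − 3 = -2, so the system shifts toward the side with more dissolved moles — to the left.
The forward reaction is endothermic. Lowering T favours the exothermic direction — shift to the left.
Removing S₅ (aq), a reactant, drives the reaction to the left.
All effects act in the same direction — net shift to the left.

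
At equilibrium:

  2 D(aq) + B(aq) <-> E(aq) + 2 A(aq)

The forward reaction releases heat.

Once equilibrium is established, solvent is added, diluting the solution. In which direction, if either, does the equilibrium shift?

Dilution scales every aqueous concentration by the same factor. Δn_aq = 3 − 3 = 0, so Q is unchanged — no shift.

no shift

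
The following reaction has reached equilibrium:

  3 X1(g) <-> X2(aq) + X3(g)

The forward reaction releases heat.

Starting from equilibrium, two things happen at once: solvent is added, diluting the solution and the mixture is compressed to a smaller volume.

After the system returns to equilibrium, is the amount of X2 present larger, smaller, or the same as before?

Dilution lowers every aqueous concentration by the same factor. Δn_aq = 1 − 0 = +1, so the system shifts toward the side with more dissolved moles — to the right.
Gas moles: reactants 3, products 1 (Δn_gas = -2). Compression shifts the system toward the side with fewer moles of gas — to the right.
The net shift is to the right. X2 is a product, so its amount increases.

increases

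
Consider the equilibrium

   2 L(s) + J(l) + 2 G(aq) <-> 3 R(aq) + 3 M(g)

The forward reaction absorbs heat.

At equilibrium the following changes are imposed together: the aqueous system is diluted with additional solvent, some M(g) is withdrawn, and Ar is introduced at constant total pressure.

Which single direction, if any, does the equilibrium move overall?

right

Dilution lowers every aqueous concentration by the same factor. Δn_aq = 3 − 2 = +1, so the system shifts toward the side with more dissolved moles — to the right.
Removing M (g), a product, drives the reaction to the right.
Adding inert gas at constant total pressure expands the volume and lowers every reacting partial pressure. With Δn_gas = 3 − 0 = +3, Q moves away from K toward the side with fewer gas moles, so the system shifts toward the side with more gas moles — to the right.
All effects act in the same direction — net shift to the right.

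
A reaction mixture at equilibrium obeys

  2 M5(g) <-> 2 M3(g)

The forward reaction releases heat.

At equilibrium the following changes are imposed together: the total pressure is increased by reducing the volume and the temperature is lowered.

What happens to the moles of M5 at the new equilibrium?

decreases

Gas moles: reactants 2, products 2. Δn_gas = 0, so a volume change leaves Q equal to K — no shift from this change.
The forward reaction is exothermic. Lowering T favours the exothermic direction — shift to the right.
The net shift is to the right. M5 is a reactant, so its amount decreases.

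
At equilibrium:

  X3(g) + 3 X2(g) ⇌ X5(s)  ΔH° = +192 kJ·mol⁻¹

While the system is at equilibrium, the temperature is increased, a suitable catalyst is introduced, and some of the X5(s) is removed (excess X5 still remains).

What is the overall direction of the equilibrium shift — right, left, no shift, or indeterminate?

right

The forward reaction is endothermic. Raising T favours the endothermic direction — shift to the right.
A catalyst speeds both forward and reverse rates equally; it changes neither Q nor K — no shift from this change.
X5 is a pure solid; its activity is 1 regardless of amount, so Q is unaffected — no shift from this change.
Only the nonzero effect(s) matter; the net shift is to the right.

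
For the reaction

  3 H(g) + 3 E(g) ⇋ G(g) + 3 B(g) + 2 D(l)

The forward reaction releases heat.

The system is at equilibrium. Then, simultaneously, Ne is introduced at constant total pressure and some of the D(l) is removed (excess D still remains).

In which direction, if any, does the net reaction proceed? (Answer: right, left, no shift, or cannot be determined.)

left

Adding inert gas at constant total pressure expands the volume and lowers every reacting partial pressure. With Δn_gas = 4 − 6 = -2, Q moves away from K toward the side with fewer gas moles, so the system shifts toward the side with more gas moles — to the left.
D is a pure liquid; its activity is 1 regardless of amount, so Q is unaffected — no shift from this change.
Only the nonzero effect(s) matter; the net shift is to the left.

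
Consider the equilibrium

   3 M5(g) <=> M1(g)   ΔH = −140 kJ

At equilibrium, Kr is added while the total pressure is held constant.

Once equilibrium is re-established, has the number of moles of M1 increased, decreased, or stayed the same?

Adding inert gas at constant total pressure expands the volume and lowers every reacting partial pressure. With Δn_gas = 1 − 3 = -2, Q moves away from K toward the side with fewer gas moles, so the system shifts toward the side with more gas moles — to the left.
The net shift is to the left. M1 is a product, so its amount decreases.

decreases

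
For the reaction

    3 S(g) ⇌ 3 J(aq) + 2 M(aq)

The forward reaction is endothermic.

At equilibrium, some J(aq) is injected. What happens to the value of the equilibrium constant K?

The equilibrium constant depends only on temperature. This perturbation may move the position of equilibrium, but since T is unchanged, K itself is unchanged.

unchanged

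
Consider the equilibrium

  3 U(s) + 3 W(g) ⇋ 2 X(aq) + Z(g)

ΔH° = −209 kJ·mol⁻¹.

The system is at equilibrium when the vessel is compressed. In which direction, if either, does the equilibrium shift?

Gas moles: reactants 3, products 1 (Δn_gas = -2). Compression shifts the system toward the side with fewer moles of gas — to the right.

right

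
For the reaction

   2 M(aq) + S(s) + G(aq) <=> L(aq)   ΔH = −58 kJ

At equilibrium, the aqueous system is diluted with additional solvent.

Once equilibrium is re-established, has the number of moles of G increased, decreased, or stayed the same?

increases

Dilution lowers every aqueous concentration by the same factor. Δn_aq = 1 − 3 = -2, so the system shifts toward the side with more dissolved moles — to the left.
The net shift is to the left. G is a reactant, so its amount increases.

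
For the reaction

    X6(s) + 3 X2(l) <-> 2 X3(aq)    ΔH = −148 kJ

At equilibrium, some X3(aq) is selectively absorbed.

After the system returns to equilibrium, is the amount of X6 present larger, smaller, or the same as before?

decreases

Removing X3 (aq), a product, drives the reaction to the right.
The net shift is to the right. X6 is a reactant, so its amount decreases.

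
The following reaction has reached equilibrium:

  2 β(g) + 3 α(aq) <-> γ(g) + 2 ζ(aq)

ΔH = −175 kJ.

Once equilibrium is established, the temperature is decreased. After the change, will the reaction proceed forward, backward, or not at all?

right

The forward reaction is exothermic. Lowering T favours the exothermic direction — shift to the right.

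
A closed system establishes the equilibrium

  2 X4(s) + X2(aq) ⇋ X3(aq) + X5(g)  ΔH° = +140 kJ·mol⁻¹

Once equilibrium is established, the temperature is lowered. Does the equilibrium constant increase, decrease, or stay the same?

K depends on temperature via the van 't Hoff relation. The forward reaction is endothermic, so lowering T decreases K.

decreases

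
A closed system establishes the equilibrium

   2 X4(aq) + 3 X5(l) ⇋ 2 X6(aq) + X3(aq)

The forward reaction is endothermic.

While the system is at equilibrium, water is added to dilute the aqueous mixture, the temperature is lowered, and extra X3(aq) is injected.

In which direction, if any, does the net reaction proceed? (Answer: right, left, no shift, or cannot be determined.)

Dilution lowers every aqueous concentration by the same factor. Δn_aq = 3 − 2 = +1, so the system shifts toward the side with more dissolved moles — to the right.
The forward reaction is endothermic. Lowering T favours the exothermic direction — shift to the left.
Adding X3 (aq), a product, drives the reaction to the left.
The individual effects push in opposite directions; without quantitative information the net direction cannot be determined.

cannot be determined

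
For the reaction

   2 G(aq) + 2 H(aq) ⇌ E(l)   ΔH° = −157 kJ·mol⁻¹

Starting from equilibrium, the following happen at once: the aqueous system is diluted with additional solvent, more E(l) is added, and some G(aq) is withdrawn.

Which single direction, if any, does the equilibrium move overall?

Dilution lowers every aqueous concentration by the same factor. Δn_aq = 0 − 4 = -4, so the system shifts toward the side with more dissolved moles — to the left.
E is a pure liquid; its activity is 1 regardless of amount, so Q is unaffected — no shift from this change.
Removing G (aq), a reactant, drives the reaction to the left.
Only the nonzero effect(s) matter; the net shift is to the left.

left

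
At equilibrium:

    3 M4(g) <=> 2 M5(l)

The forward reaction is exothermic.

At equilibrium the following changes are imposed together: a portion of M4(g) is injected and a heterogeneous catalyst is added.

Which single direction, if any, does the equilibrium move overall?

right

Adding M4 (g), a reactant, drives the reaction to the right.
A catalyst speeds both forward and reverse rates equally; it changes neither Q nor K — no shift from this change.
Only the nonzero effect(s) matter; the net shift is to the right.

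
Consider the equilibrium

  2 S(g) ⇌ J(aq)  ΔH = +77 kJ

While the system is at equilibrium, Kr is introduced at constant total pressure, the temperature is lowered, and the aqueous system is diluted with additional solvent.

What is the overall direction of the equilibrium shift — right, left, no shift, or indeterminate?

Adding inert gas at constant total pressure expands the volume and lowers every reacting partial pressure. With Δn_gas = 0 − 2 = -2, Q moves away from K toward the side with fewer gas moles, so the system shifts toward the side with more gas moles — to the left.
The forward reaction is endothermic. Lowering T favours the exothermic direction — shift to the left.
Dilution lowers every aqueous concentration by the same factor. Δn_aq = 1 − 0 = +1, so the system shifts toward the side with more dissolved moles — to the right.
The individual effects push in opposite directions; without quantitative information the net direction cannot be determined.

cannot be determined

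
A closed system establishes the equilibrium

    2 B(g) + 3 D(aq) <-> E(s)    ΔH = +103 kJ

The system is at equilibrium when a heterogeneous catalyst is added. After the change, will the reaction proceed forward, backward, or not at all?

no shift

A catalyst speeds both forward and reverse rates equally; it changes neither Q nor K — no shift from this change.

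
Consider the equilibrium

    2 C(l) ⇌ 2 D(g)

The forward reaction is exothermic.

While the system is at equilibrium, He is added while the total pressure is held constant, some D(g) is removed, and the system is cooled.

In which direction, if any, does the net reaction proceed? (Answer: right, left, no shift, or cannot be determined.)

right

Adding inert gas at constant total pressure expands the volume and lowers every reacting partial pressure. With Δn_gas = 2 − 0 = +2, Q moves away from K toward the side with fewer gas moles, so the system shifts toward the side with more gas moles — to the right.
Removing D (g), a product, drives the reaction to the right.
The forward reaction is exothermic. Lowering T favours the exothermic direction — shift to the right.
All effects act in the same direction — net shift to the right.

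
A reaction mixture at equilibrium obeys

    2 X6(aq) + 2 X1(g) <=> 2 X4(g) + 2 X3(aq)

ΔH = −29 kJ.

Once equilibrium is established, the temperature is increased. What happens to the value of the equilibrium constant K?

decreases

K depends on temperature via the van 't Hoff relation. The forward reaction is exothermic, so raising T decreases K.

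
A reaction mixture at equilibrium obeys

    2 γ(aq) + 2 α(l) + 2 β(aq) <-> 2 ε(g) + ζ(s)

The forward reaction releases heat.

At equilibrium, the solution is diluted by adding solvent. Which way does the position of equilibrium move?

Dilution lowers every aqueous concentration by the same factor. Δn_aq = 0 − 4 = -4, so the system shifts toward the side with more dissolved moles — to the left.

left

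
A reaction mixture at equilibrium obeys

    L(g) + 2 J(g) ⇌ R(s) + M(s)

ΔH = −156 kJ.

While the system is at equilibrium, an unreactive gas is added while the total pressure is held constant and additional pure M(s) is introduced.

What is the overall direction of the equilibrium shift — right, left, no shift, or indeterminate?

Adding inert gas at constant total pressure expands the volume and lowers every reacting partial pressure. With Δn_gas = 0 − 3 = -3, Q moves away from K toward the side with fewer gas moles, so the system shifts toward the side with more gas moles — to the left.
M is a pure solid; its activity is 1 regardless of amount, so Q is unaffected — no shift from this change.
Only the nonzero effect(s) matter; the net shift is to the left.

left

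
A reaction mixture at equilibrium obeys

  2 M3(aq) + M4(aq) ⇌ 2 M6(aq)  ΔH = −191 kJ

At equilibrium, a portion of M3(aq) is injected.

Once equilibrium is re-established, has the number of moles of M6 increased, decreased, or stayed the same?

Adding M3 (aq), a reactant, drives the reaction to the right.
The net shift is to the right. M6 is a product, so its amount increases.

increases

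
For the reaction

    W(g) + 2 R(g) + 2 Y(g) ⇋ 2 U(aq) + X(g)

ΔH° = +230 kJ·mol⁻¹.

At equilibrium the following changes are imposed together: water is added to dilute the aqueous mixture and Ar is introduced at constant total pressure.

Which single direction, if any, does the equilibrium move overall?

cannot be determined

Dilution lowers every aqueous concentration by the same factor. Δn_aq = 2 − 0 = +2, so the system shifts toward the side with more dissolved moles — to the right.
Adding inert gas at constant total pressure expands the volume and lowers every reacting partial pressure. With Δn_gas = 1 − 5 = -4, Q moves away from K toward the side with fewer gas moles, so the system shifts toward the side with more gas moles — to the left.
The individual effects push in opposite directions; without quantitative information the net direction cannot be determined.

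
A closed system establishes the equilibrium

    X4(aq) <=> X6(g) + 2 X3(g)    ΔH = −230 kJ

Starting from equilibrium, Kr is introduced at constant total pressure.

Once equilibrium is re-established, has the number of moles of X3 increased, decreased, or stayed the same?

increases

Adding inert gas at constant total pressure expands the volume and lowers every reacting partial pressure. With Δn_gas = 3 − 0 = +3, Q moves away from K toward the side with fewer gas moles, so the system shifts toward the side with more gas moles — to the right.
The net shift is to the right. X3 is a product, so its amount increases.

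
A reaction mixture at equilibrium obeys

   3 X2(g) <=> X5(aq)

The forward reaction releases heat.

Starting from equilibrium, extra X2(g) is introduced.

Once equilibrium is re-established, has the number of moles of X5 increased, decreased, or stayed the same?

increases

Adding X2 (g), a reactant, drives the reaction to the right.
The net shift is to the right. X5 is a product, so its amount increases.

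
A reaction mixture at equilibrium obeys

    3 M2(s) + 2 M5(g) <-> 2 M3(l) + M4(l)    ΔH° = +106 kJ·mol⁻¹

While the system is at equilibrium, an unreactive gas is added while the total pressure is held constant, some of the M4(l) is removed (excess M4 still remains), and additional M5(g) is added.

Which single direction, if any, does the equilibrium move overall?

cannot be determined

Adding inert gas at constant total pressure expands the volume and lowers every reacting partial pressure. With Δn_gas = 0 − 2 = -2, Q moves away from K toward the side with fewer gas moles, so the system shifts toward the side with more gas moles — to the left.
M4 is a pure liquid; its activity is 1 regardless of amount, so Q is unaffected — no shift from this change.
Adding M5 (g), a reactant, drives the reaction to the right.
The individual effects push in opposite directions; without quantitative information the net direction cannot be determined.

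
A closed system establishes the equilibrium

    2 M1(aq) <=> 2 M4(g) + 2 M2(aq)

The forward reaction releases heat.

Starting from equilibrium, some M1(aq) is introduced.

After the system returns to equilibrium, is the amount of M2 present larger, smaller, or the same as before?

increases

Adding M1 (aq), a reactant, drives the reaction to the right.
The net shift is to the right. M2 is a product, so its amount increases.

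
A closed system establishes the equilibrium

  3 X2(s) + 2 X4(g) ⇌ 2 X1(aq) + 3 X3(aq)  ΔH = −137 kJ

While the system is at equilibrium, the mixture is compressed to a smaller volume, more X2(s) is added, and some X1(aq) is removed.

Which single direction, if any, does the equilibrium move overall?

Gas moles: reactants 2, products 0 (Δn_gas = -2). Compression shifts the system toward the side with fewer moles of gas — to the right.
X2 is a pure solid; its activity is 1 regardless of amount, so Q is unaffected — no shift from this change.
Removing X1 (aq), a product, drives the reaction to the right.
Only the nonzero effect(s) matter; the net shift is to the right.

right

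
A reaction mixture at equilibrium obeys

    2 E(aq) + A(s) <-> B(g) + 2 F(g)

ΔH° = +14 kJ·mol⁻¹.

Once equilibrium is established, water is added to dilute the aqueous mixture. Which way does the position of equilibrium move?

left

Dilution lowers every aqueous concentration by the same factor. Δn_aq = 0 − 2 = -2, so the system shifts toward the side with more dissolved moles — to the left.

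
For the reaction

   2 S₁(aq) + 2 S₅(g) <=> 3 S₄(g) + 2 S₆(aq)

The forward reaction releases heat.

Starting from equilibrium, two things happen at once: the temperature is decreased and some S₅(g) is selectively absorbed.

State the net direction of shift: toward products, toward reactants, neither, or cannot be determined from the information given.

cannot be determined

The forward reaction is exothermic. Lowering T favours the exothermic direction — shift to the right.
Removing S₅ (g), a reactant, drives the reaction to the left.
The individual effects push in opposite directions; without quantitative information the net direction cannot be determined.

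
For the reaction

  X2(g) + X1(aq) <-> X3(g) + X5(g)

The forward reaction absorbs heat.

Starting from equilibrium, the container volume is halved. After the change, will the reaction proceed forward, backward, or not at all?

left

Gas moles: reactants 1, products 2 (Δn_gas = +1). Compression shifts the system toward the side with fewer moles of gas — to the left.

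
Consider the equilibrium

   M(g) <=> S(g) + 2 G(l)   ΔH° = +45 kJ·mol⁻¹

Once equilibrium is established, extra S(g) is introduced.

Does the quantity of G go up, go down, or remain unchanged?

decreases

Adding S (g), a product, drives the reaction to the left.
The net shift is to the left. G is a product, so its amount decreases.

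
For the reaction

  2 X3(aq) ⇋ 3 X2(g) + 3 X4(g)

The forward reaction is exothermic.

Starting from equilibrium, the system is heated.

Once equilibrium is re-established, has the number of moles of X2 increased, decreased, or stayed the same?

The forward reaction is exothermic. Raising T favours the endothermic direction — shift to the left.
The net shift is to the left. X2 is a product, so its amount decreases.

decreases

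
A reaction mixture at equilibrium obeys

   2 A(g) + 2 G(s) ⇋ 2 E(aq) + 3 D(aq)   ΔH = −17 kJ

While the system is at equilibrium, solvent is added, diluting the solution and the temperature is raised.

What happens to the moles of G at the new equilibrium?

Dilution lowers every aqueous concentration by the same factor. Δn_aq = 5 − 0 = +5, so the system shifts toward the side with more dissolved moles — to the right.
The forward reaction is exothermic. Raising T favours the endothermic direction — shift to the left.
The two effects oppose each other, so the net shift — and hence the change in G — cannot be determined from the given information.

cannot be determined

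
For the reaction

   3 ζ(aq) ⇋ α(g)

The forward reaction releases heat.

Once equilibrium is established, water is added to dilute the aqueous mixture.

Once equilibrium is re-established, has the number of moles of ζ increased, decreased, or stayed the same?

increases

Dilution lowers every aqueous concentration by the same factor. Δn_aq = 0 − 3 = -3, so the system shifts toward the side with more dissolved moles — to the left.
The net shift is to the left. ζ is a reactant, so its amount increases.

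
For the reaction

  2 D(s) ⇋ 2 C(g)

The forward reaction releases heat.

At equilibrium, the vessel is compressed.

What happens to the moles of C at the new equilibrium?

decreases

Gas moles: reactants 0, products 2 (Δn_gas = +2). Compression shifts the system toward the side with fewer moles of gas — to the left.
The net shift is to the left. C is a product, so its amount decreases.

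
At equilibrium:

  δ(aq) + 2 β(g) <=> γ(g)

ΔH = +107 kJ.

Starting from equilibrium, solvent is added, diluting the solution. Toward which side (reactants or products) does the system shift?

left

Dilution lowers every aqueous concentration by the same factor. Δn_aq = 0 − 1 = -1, so the system shifts toward the side with more dissolved moles — to the left.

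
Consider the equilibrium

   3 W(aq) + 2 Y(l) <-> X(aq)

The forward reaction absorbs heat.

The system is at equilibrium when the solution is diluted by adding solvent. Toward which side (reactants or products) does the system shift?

Dilution lowers every aqueous concentration by the same factor. Δn_aq = 1 − 3 = -2, so the system shifts toward the side with more dissolved moles — to the left.

left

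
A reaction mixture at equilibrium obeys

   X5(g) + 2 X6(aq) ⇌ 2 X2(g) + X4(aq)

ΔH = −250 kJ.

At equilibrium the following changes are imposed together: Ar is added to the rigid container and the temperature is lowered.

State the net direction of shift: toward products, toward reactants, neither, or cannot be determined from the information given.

At constant volume, adding an inert gas leaves every reacting species' partial pressure unchanged, so Q is unchanged — no shift from this change.
The forward reaction is exothermic. Lowering T favours the exothermic direction — shift to the right.
Only the nonzero effect(s) matter; the net shift is to the right.

right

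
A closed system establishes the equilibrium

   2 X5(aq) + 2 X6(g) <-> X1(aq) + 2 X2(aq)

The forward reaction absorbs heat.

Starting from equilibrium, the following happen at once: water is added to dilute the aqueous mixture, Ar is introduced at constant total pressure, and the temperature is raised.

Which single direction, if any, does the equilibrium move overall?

cannot be determined

Dilution lowers every aqueous concentration by the same factor. Δn_aq = 3 − 2 = +1, so the system shifts toward the side with more dissolved moles — to the right.
Adding inert gas at constant total pressure expands the volume and lowers every reacting partial pressure. With Δn_gas = 0 − 2 = -2, Q moves away from K toward the side with fewer gas moles, so the system shifts toward the side with more gas moles — to the left.
The forward reaction is endothermic. Raising T favours the endothermic direction — shift to the right.
The individual effects push in opposite directions; without quantitative information the net direction cannot be determined.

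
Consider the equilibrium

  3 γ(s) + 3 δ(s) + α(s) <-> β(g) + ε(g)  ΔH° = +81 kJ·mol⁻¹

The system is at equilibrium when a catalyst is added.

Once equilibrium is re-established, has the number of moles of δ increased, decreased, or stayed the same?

A catalyst speeds both forward and reverse rates equally; it changes neither Q nor K — no shift from this change.
No net shift occurs, so the amount of δ is unchanged.

unchanged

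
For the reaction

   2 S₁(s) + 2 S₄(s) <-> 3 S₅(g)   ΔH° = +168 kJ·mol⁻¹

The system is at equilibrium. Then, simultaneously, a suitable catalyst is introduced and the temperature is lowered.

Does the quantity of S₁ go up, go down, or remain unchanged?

A catalyst speeds both forward and reverse rates equally; it changes neither Q nor K — no shift from this change.
The forward reaction is endothermic. Lowering T favours the exothermic direction — shift to the left.
The net shift is to the left. S₁ is a reactant, so its amount increases.

increases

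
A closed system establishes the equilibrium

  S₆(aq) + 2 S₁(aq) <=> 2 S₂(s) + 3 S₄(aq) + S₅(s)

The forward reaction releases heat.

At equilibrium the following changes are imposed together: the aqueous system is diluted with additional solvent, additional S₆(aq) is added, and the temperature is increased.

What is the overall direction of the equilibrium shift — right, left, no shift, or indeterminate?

cannot be determined

Dilution scales every aqueous concentration by the same factor. Δn_aq = 3 − 3 = 0, so Q is unchanged — no shift.
Adding S₆ (aq), a reactant, drives the reaction to the right.
The forward reaction is exothermic. Raising T favours the endothermic direction — shift to the left.
The individual effects push in opposite directions; without quantitative information the net direction cannot be determined.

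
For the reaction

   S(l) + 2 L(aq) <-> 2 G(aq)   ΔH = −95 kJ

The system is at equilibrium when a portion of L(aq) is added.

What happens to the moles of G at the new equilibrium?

Adding L (aq), a reactant, drives the reaction to the right.
The net shift is to the right. G is a product, so its amount increases.

increases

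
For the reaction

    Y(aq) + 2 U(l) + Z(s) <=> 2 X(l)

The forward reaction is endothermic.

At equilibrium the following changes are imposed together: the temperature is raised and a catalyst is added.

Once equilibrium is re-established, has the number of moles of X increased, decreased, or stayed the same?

The forward reaction is endothermic. Raising T favours the endothermic direction — shift to the right.
A catalyst speeds both forward and reverse rates equally; it changes neither Q nor K — no shift from this change.
The net shift is to the right. X is a product, so its amount increases.

increases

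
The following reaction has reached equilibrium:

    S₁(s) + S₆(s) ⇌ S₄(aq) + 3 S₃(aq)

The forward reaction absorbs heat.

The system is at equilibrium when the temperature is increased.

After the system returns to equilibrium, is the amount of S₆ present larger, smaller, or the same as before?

The forward reaction is endothermic. Raising T favours the endothermic direction — shift to the right.
The net shift is to the right. S₆ is a reactant, so its amount decreases.

decreases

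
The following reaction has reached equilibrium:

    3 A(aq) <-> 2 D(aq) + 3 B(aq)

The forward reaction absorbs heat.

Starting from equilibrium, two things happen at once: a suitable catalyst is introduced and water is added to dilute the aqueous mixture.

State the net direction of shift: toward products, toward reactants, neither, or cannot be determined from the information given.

A catalyst speeds both forward and reverse rates equally; it changes neither Q nor K — no shift from this change.
Dilution lowers every aqueous concentration by the same factor. Δn_aq = 5 − 3 = +2, so the system shifts toward the side with more dissolved moles — to the right.
Only the nonzero effect(s) matter; the net shift is to the right.

right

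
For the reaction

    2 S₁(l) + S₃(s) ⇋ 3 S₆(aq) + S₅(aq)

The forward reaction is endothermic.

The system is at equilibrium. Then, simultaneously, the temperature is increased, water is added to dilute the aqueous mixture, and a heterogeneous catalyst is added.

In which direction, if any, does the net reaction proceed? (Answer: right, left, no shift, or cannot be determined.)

right

The forward reaction is endothermic. Raising T favours the endothermic direction — shift to the right.
Dilution lowers every aqueous concentration by the same factor. Δn_aq = 4 − 0 = +4, so the system shifts toward the side with more dissolved moles — to the right.
A catalyst speeds both forward and reverse rates equally; it changes neither Q nor K — no shift from this change.
Only the nonzero effect(s) matter; the net shift is to the right.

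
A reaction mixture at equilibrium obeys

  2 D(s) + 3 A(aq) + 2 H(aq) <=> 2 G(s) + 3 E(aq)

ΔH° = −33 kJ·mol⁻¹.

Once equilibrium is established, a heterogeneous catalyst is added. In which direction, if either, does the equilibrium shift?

A catalyst speeds both forward and reverse rates equally; it changes neither Q nor K — no shift from this change.

no shift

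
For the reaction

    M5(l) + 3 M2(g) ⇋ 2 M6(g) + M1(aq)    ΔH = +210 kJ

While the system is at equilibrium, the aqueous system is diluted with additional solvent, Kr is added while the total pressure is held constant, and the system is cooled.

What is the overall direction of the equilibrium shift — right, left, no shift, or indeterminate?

cannot be determined

Dilution lowers every aqueous concentration by the same factor. Δn_aq = 1 − 0 = +1, so the system shifts toward the side with more dissolved moles — to the right.
Adding inert gas at constant total pressure expands the volume and lowers every reacting partial pressure. With Δn_gas = 2 − 3 = -1, Q moves away from K toward the side with fewer gas moles, so the system shifts toward the side with more gas moles — to the left.
The forward reaction is endothermic. Lowering T favours the exothermic direction — shift to the left.
The individual effects push in opposite directions; without quantitative information the net direction cannot be determined.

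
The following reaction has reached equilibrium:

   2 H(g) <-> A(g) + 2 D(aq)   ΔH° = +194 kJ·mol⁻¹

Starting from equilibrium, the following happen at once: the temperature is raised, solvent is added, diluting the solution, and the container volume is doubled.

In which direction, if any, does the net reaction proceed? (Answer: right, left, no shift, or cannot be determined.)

cannot be determined

The forward reaction is endothermic. Raising T favours the endothermic direction — shift to the right.
Dilution lowers every aqueous concentration by the same factor. Δn_aq = 2 − 0 = +2, so the system shifts toward the side with more dissolved moles — to the right.
Gas moles: reactants 2, products 1 (Δn_gas = -1). Expansion shifts the system toward the side with more moles of gas — to the left.
The individual effects push in opposite directions; without quantitative information the net direction cannot be determined.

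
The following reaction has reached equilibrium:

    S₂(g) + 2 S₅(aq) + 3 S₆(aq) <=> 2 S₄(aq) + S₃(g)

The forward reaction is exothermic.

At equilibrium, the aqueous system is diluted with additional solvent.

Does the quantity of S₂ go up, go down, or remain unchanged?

Dilution lowers every aqueous concentration by the same factor. Δn_aq = 2 − 5 = -3, so the system shifts toward the side with more dissolved moles — to the left.
The net shift is to the left. S₂ is a reactant, so its amount increases.

increases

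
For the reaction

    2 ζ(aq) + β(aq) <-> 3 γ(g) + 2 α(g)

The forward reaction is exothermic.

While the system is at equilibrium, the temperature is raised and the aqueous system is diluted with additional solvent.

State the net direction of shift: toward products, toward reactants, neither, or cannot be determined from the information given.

The forward reaction is exothermic. Raising T favours the endothermic direction — shift to the left.
Dilution lowers every aqueous concentration by the same factor. Δn_aq = 0 − 3 = -3, so the system shifts toward the side with more dissolved moles — to the left.
All effects act in the same direction — net shift to the left.

left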